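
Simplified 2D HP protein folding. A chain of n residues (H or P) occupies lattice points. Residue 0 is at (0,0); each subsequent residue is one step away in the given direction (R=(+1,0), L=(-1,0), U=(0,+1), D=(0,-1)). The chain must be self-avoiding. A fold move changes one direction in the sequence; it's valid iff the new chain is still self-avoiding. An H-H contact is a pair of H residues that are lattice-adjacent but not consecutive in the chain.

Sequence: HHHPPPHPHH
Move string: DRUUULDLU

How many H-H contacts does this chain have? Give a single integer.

Positions: [(0, 0), (0, -1), (1, -1), (1, 0), (1, 1), (1, 2), (0, 2), (0, 1), (-1, 1), (-1, 2)]
H-H contact: residue 6 @(0,2) - residue 9 @(-1, 2)

Answer: 1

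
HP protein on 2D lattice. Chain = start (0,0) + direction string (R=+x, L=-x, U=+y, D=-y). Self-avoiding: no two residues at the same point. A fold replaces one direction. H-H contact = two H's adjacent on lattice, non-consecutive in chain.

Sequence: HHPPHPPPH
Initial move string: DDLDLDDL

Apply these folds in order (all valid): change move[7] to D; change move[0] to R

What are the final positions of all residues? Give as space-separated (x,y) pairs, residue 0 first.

Answer: (0,0) (1,0) (1,-1) (0,-1) (0,-2) (-1,-2) (-1,-3) (-1,-4) (-1,-5)

Derivation:
Initial moves: DDLDLDDL
Fold: move[7]->D => DDLDLDDD (positions: [(0, 0), (0, -1), (0, -2), (-1, -2), (-1, -3), (-2, -3), (-2, -4), (-2, -5), (-2, -6)])
Fold: move[0]->R => RDLDLDDD (positions: [(0, 0), (1, 0), (1, -1), (0, -1), (0, -2), (-1, -2), (-1, -3), (-1, -4), (-1, -5)])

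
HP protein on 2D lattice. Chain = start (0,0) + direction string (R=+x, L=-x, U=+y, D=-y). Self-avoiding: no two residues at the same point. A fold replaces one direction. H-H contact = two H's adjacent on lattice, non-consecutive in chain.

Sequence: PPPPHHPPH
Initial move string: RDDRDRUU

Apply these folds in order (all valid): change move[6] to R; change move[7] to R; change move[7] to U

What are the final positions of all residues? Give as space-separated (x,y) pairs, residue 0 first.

Answer: (0,0) (1,0) (1,-1) (1,-2) (2,-2) (2,-3) (3,-3) (4,-3) (4,-2)

Derivation:
Initial moves: RDDRDRUU
Fold: move[6]->R => RDDRDRRU (positions: [(0, 0), (1, 0), (1, -1), (1, -2), (2, -2), (2, -3), (3, -3), (4, -3), (4, -2)])
Fold: move[7]->R => RDDRDRRR (positions: [(0, 0), (1, 0), (1, -1), (1, -2), (2, -2), (2, -3), (3, -3), (4, -3), (5, -3)])
Fold: move[7]->U => RDDRDRRU (positions: [(0, 0), (1, 0), (1, -1), (1, -2), (2, -2), (2, -3), (3, -3), (4, -3), (4, -2)])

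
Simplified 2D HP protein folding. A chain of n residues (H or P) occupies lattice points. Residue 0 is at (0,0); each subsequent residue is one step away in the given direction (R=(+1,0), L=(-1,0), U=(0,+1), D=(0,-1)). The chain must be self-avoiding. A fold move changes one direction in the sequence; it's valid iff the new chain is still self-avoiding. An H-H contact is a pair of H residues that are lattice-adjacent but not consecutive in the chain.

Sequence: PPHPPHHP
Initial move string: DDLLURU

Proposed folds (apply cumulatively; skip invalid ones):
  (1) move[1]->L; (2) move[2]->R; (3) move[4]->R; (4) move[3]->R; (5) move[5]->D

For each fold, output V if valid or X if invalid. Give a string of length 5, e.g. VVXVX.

Answer: VXXXX

Derivation:
Initial: DDLLURU -> [(0, 0), (0, -1), (0, -2), (-1, -2), (-2, -2), (-2, -1), (-1, -1), (-1, 0)]
Fold 1: move[1]->L => DLLLURU VALID
Fold 2: move[2]->R => DLRLURU INVALID (collision), skipped
Fold 3: move[4]->R => DLLLRRU INVALID (collision), skipped
Fold 4: move[3]->R => DLLRURU INVALID (collision), skipped
Fold 5: move[5]->D => DLLLUDU INVALID (collision), skipped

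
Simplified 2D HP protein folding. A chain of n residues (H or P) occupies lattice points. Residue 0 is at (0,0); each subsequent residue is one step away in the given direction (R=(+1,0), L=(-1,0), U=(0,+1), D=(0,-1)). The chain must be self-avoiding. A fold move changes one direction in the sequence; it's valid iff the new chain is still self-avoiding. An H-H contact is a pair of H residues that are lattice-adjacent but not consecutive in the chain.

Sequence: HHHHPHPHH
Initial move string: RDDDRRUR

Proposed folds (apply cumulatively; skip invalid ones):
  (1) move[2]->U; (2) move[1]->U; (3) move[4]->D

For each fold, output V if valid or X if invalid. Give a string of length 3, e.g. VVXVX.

Answer: XXV

Derivation:
Initial: RDDDRRUR -> [(0, 0), (1, 0), (1, -1), (1, -2), (1, -3), (2, -3), (3, -3), (3, -2), (4, -2)]
Fold 1: move[2]->U => RDUDRRUR INVALID (collision), skipped
Fold 2: move[1]->U => RUDDRRUR INVALID (collision), skipped
Fold 3: move[4]->D => RDDDDRUR VALID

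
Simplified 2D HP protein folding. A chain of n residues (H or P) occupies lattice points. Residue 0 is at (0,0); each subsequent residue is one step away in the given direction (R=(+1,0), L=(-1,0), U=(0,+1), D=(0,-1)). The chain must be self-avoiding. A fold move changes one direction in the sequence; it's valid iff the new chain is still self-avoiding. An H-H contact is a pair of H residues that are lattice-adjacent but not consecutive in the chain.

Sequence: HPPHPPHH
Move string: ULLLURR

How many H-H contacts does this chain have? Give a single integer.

Positions: [(0, 0), (0, 1), (-1, 1), (-2, 1), (-3, 1), (-3, 2), (-2, 2), (-1, 2)]
H-H contact: residue 3 @(-2,1) - residue 6 @(-2, 2)

Answer: 1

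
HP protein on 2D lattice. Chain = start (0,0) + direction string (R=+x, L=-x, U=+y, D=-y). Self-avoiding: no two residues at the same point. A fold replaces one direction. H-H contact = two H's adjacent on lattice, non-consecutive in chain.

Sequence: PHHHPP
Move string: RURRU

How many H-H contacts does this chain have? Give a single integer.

Answer: 0

Derivation:
Positions: [(0, 0), (1, 0), (1, 1), (2, 1), (3, 1), (3, 2)]
No H-H contacts found.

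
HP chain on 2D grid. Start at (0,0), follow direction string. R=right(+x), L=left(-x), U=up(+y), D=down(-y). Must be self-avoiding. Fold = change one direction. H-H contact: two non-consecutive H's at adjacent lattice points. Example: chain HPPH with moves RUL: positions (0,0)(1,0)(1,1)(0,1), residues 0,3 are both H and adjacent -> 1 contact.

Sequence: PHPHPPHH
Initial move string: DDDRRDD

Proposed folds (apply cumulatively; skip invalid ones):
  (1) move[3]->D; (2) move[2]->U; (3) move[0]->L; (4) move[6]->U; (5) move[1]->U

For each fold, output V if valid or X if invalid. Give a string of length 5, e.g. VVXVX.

Answer: VXVXX

Derivation:
Initial: DDDRRDD -> [(0, 0), (0, -1), (0, -2), (0, -3), (1, -3), (2, -3), (2, -4), (2, -5)]
Fold 1: move[3]->D => DDDDRDD VALID
Fold 2: move[2]->U => DDUDRDD INVALID (collision), skipped
Fold 3: move[0]->L => LDDDRDD VALID
Fold 4: move[6]->U => LDDDRDU INVALID (collision), skipped
Fold 5: move[1]->U => LUDDRDD INVALID (collision), skipped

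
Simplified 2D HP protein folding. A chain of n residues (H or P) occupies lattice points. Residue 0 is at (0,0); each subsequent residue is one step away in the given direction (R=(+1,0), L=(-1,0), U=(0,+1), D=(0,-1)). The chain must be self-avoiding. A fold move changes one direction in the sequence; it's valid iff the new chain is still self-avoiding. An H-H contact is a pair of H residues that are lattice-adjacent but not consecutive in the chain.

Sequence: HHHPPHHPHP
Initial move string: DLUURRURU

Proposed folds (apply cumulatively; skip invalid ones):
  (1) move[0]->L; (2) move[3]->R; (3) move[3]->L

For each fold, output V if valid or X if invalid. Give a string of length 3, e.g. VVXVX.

Initial: DLUURRURU -> [(0, 0), (0, -1), (-1, -1), (-1, 0), (-1, 1), (0, 1), (1, 1), (1, 2), (2, 2), (2, 3)]
Fold 1: move[0]->L => LLUURRURU VALID
Fold 2: move[3]->R => LLURRRURU VALID
Fold 3: move[3]->L => LLULRRURU INVALID (collision), skipped

Answer: VVX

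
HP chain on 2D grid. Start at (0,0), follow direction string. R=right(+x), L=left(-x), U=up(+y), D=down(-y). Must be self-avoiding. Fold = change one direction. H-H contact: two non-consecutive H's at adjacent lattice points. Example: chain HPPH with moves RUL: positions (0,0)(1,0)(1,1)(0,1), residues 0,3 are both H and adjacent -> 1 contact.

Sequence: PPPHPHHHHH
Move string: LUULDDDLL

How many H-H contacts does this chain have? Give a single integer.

Answer: 0

Derivation:
Positions: [(0, 0), (-1, 0), (-1, 1), (-1, 2), (-2, 2), (-2, 1), (-2, 0), (-2, -1), (-3, -1), (-4, -1)]
No H-H contacts found.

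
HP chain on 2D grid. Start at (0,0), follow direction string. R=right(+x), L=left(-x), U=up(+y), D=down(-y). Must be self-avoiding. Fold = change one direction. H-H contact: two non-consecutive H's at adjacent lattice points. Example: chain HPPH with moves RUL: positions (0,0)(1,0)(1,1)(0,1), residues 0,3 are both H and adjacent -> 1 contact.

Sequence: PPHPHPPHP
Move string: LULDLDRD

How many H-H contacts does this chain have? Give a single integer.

Positions: [(0, 0), (-1, 0), (-1, 1), (-2, 1), (-2, 0), (-3, 0), (-3, -1), (-2, -1), (-2, -2)]
H-H contact: residue 4 @(-2,0) - residue 7 @(-2, -1)

Answer: 1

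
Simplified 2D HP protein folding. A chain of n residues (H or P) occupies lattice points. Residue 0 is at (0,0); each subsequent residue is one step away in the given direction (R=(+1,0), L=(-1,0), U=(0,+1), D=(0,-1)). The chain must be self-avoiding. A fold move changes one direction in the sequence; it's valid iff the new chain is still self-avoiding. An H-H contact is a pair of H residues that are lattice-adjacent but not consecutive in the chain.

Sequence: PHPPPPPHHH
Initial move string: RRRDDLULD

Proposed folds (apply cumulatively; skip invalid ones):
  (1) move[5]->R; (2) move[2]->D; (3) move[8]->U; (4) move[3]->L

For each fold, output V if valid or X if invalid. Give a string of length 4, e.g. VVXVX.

Answer: XVVV

Derivation:
Initial: RRRDDLULD -> [(0, 0), (1, 0), (2, 0), (3, 0), (3, -1), (3, -2), (2, -2), (2, -1), (1, -1), (1, -2)]
Fold 1: move[5]->R => RRRDDRULD INVALID (collision), skipped
Fold 2: move[2]->D => RRDDDLULD VALID
Fold 3: move[8]->U => RRDDDLULU VALID
Fold 4: move[3]->L => RRDLDLULU VALID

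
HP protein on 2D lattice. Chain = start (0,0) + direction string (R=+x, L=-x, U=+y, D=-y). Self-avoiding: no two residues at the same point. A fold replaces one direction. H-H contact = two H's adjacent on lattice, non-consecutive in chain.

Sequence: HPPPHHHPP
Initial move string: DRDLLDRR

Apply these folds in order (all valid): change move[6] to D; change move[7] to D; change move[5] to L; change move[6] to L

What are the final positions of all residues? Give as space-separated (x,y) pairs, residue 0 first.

Answer: (0,0) (0,-1) (1,-1) (1,-2) (0,-2) (-1,-2) (-2,-2) (-3,-2) (-3,-3)

Derivation:
Initial moves: DRDLLDRR
Fold: move[6]->D => DRDLLDDR (positions: [(0, 0), (0, -1), (1, -1), (1, -2), (0, -2), (-1, -2), (-1, -3), (-1, -4), (0, -4)])
Fold: move[7]->D => DRDLLDDD (positions: [(0, 0), (0, -1), (1, -1), (1, -2), (0, -2), (-1, -2), (-1, -3), (-1, -4), (-1, -5)])
Fold: move[5]->L => DRDLLLDD (positions: [(0, 0), (0, -1), (1, -1), (1, -2), (0, -2), (-1, -2), (-2, -2), (-2, -3), (-2, -4)])
Fold: move[6]->L => DRDLLLLD (positions: [(0, 0), (0, -1), (1, -1), (1, -2), (0, -2), (-1, -2), (-2, -2), (-3, -2), (-3, -3)])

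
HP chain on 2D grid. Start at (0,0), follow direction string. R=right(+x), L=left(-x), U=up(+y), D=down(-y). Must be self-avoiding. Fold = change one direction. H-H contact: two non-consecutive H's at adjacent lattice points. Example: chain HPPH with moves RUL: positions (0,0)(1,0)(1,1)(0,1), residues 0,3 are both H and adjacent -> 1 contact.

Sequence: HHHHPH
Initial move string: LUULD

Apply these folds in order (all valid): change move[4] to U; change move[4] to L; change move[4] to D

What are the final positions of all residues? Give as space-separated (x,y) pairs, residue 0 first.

Initial moves: LUULD
Fold: move[4]->U => LUULU (positions: [(0, 0), (-1, 0), (-1, 1), (-1, 2), (-2, 2), (-2, 3)])
Fold: move[4]->L => LUULL (positions: [(0, 0), (-1, 0), (-1, 1), (-1, 2), (-2, 2), (-3, 2)])
Fold: move[4]->D => LUULD (positions: [(0, 0), (-1, 0), (-1, 1), (-1, 2), (-2, 2), (-2, 1)])

Answer: (0,0) (-1,0) (-1,1) (-1,2) (-2,2) (-2,1)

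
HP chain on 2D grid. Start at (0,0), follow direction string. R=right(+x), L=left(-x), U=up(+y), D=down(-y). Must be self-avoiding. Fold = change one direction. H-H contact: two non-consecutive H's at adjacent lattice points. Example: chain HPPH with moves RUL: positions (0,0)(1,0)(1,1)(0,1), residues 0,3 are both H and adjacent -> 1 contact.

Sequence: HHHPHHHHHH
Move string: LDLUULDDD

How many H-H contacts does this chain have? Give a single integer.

Answer: 2

Derivation:
Positions: [(0, 0), (-1, 0), (-1, -1), (-2, -1), (-2, 0), (-2, 1), (-3, 1), (-3, 0), (-3, -1), (-3, -2)]
H-H contact: residue 1 @(-1,0) - residue 4 @(-2, 0)
H-H contact: residue 4 @(-2,0) - residue 7 @(-3, 0)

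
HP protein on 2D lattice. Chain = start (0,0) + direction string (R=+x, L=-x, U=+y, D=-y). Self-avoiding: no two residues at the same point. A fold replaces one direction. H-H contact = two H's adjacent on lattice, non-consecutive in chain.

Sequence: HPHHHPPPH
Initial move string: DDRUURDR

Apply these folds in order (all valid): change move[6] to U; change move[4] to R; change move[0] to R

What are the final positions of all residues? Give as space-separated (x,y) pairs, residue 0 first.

Initial moves: DDRUURDR
Fold: move[6]->U => DDRUURUR (positions: [(0, 0), (0, -1), (0, -2), (1, -2), (1, -1), (1, 0), (2, 0), (2, 1), (3, 1)])
Fold: move[4]->R => DDRURRUR (positions: [(0, 0), (0, -1), (0, -2), (1, -2), (1, -1), (2, -1), (3, -1), (3, 0), (4, 0)])
Fold: move[0]->R => RDRURRUR (positions: [(0, 0), (1, 0), (1, -1), (2, -1), (2, 0), (3, 0), (4, 0), (4, 1), (5, 1)])

Answer: (0,0) (1,0) (1,-1) (2,-1) (2,0) (3,0) (4,0) (4,1) (5,1)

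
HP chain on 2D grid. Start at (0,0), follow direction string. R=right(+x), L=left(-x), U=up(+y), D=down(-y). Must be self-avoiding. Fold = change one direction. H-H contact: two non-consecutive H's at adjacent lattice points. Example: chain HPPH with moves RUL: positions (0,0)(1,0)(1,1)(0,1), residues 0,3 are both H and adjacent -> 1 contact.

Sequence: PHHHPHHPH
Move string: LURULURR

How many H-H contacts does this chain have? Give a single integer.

Positions: [(0, 0), (-1, 0), (-1, 1), (0, 1), (0, 2), (-1, 2), (-1, 3), (0, 3), (1, 3)]
H-H contact: residue 2 @(-1,1) - residue 5 @(-1, 2)

Answer: 1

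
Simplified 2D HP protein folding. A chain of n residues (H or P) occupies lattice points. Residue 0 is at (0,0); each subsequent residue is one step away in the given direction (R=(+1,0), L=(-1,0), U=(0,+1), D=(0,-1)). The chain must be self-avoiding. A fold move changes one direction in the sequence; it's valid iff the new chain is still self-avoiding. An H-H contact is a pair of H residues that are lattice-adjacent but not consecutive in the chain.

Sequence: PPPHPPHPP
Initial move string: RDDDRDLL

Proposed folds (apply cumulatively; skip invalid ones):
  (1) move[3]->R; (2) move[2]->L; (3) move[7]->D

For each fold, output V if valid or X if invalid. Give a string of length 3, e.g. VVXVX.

Initial: RDDDRDLL -> [(0, 0), (1, 0), (1, -1), (1, -2), (1, -3), (2, -3), (2, -4), (1, -4), (0, -4)]
Fold 1: move[3]->R => RDDRRDLL VALID
Fold 2: move[2]->L => RDLRRDLL INVALID (collision), skipped
Fold 3: move[7]->D => RDDRRDLD VALID

Answer: VXV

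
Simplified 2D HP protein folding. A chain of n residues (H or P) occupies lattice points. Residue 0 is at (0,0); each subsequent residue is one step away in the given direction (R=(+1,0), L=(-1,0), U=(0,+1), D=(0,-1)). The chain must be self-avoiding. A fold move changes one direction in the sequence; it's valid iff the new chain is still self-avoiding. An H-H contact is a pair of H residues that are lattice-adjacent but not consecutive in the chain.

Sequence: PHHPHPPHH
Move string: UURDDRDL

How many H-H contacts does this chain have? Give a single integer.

Positions: [(0, 0), (0, 1), (0, 2), (1, 2), (1, 1), (1, 0), (2, 0), (2, -1), (1, -1)]
H-H contact: residue 1 @(0,1) - residue 4 @(1, 1)

Answer: 1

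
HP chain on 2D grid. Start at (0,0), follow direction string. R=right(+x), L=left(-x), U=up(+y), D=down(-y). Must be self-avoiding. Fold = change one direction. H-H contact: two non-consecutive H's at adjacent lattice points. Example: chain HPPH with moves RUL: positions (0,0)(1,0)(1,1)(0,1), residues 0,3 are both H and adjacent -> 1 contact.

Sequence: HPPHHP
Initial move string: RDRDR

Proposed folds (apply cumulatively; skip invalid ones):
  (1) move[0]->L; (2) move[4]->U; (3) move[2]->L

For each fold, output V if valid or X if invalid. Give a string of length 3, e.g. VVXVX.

Initial: RDRDR -> [(0, 0), (1, 0), (1, -1), (2, -1), (2, -2), (3, -2)]
Fold 1: move[0]->L => LDRDR VALID
Fold 2: move[4]->U => LDRDU INVALID (collision), skipped
Fold 3: move[2]->L => LDLDR VALID

Answer: VXV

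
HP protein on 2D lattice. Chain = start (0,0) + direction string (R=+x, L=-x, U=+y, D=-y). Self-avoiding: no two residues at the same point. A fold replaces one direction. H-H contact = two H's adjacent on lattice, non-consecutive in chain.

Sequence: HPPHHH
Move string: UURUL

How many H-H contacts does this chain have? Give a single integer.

Answer: 0

Derivation:
Positions: [(0, 0), (0, 1), (0, 2), (1, 2), (1, 3), (0, 3)]
No H-H contacts found.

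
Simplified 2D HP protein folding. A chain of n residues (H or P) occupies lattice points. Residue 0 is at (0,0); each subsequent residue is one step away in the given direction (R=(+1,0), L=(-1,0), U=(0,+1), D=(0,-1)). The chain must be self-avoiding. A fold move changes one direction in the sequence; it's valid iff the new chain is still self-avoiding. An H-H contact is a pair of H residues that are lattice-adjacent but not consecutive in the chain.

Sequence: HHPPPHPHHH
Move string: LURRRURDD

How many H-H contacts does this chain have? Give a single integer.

Answer: 1

Derivation:
Positions: [(0, 0), (-1, 0), (-1, 1), (0, 1), (1, 1), (2, 1), (2, 2), (3, 2), (3, 1), (3, 0)]
H-H contact: residue 5 @(2,1) - residue 8 @(3, 1)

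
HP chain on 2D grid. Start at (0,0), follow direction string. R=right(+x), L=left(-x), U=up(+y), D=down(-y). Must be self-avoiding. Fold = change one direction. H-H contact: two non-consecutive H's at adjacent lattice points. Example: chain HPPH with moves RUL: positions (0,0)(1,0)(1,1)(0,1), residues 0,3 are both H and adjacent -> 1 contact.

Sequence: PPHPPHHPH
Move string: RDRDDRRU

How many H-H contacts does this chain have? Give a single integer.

Positions: [(0, 0), (1, 0), (1, -1), (2, -1), (2, -2), (2, -3), (3, -3), (4, -3), (4, -2)]
No H-H contacts found.

Answer: 0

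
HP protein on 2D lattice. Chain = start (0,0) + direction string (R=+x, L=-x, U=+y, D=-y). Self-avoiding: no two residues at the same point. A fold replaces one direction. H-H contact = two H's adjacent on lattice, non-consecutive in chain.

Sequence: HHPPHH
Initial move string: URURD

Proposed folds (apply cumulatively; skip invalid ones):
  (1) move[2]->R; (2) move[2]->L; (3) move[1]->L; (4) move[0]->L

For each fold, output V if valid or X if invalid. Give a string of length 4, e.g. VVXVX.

Initial: URURD -> [(0, 0), (0, 1), (1, 1), (1, 2), (2, 2), (2, 1)]
Fold 1: move[2]->R => URRRD VALID
Fold 2: move[2]->L => URLRD INVALID (collision), skipped
Fold 3: move[1]->L => ULRRD INVALID (collision), skipped
Fold 4: move[0]->L => LRRRD INVALID (collision), skipped

Answer: VXXX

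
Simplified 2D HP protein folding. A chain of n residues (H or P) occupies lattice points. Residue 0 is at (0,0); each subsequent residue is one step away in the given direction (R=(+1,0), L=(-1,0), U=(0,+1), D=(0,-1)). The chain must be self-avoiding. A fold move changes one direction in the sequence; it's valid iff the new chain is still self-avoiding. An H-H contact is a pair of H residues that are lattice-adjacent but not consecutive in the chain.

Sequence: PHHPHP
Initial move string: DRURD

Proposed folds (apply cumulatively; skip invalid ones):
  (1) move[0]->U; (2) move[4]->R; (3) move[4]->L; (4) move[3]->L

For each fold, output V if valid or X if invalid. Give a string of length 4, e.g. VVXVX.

Answer: VVXX

Derivation:
Initial: DRURD -> [(0, 0), (0, -1), (1, -1), (1, 0), (2, 0), (2, -1)]
Fold 1: move[0]->U => URURD VALID
Fold 2: move[4]->R => URURR VALID
Fold 3: move[4]->L => URURL INVALID (collision), skipped
Fold 4: move[3]->L => URULR INVALID (collision), skipped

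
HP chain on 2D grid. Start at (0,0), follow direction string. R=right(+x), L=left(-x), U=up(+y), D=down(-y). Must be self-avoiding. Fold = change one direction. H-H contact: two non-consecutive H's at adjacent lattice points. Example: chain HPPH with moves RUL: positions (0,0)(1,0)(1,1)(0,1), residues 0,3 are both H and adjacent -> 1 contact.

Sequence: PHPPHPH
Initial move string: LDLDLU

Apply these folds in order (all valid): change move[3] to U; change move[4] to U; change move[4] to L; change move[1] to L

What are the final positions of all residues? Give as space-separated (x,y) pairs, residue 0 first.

Answer: (0,0) (-1,0) (-2,0) (-3,0) (-3,1) (-4,1) (-4,2)

Derivation:
Initial moves: LDLDLU
Fold: move[3]->U => LDLULU (positions: [(0, 0), (-1, 0), (-1, -1), (-2, -1), (-2, 0), (-3, 0), (-3, 1)])
Fold: move[4]->U => LDLUUU (positions: [(0, 0), (-1, 0), (-1, -1), (-2, -1), (-2, 0), (-2, 1), (-2, 2)])
Fold: move[4]->L => LDLULU (positions: [(0, 0), (-1, 0), (-1, -1), (-2, -1), (-2, 0), (-3, 0), (-3, 1)])
Fold: move[1]->L => LLLULU (positions: [(0, 0), (-1, 0), (-2, 0), (-3, 0), (-3, 1), (-4, 1), (-4, 2)])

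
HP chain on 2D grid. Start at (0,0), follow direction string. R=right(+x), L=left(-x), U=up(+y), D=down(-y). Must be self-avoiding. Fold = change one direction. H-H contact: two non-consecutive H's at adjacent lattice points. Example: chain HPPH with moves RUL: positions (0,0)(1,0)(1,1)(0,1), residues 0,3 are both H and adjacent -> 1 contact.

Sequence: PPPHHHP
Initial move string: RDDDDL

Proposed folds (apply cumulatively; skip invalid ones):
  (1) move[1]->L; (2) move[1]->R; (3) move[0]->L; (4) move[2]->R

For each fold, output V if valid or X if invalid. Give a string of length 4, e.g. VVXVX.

Answer: XVXV

Derivation:
Initial: RDDDDL -> [(0, 0), (1, 0), (1, -1), (1, -2), (1, -3), (1, -4), (0, -4)]
Fold 1: move[1]->L => RLDDDL INVALID (collision), skipped
Fold 2: move[1]->R => RRDDDL VALID
Fold 3: move[0]->L => LRDDDL INVALID (collision), skipped
Fold 4: move[2]->R => RRRDDL VALID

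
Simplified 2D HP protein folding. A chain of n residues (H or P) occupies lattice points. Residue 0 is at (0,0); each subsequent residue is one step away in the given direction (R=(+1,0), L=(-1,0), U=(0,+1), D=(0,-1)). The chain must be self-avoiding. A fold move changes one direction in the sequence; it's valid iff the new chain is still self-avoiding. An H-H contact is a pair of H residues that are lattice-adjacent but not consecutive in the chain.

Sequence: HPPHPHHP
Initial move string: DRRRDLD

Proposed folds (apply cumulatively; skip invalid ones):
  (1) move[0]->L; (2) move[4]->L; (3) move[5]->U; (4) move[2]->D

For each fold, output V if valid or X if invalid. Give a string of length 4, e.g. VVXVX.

Initial: DRRRDLD -> [(0, 0), (0, -1), (1, -1), (2, -1), (3, -1), (3, -2), (2, -2), (2, -3)]
Fold 1: move[0]->L => LRRRDLD INVALID (collision), skipped
Fold 2: move[4]->L => DRRRLLD INVALID (collision), skipped
Fold 3: move[5]->U => DRRRDUD INVALID (collision), skipped
Fold 4: move[2]->D => DRDRDLD VALID

Answer: XXXV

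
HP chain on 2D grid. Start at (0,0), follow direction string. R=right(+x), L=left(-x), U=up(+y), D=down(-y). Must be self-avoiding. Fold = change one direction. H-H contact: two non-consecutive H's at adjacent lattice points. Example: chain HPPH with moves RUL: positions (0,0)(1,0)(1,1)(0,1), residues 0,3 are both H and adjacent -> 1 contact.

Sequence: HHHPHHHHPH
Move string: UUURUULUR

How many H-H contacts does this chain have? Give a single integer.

Positions: [(0, 0), (0, 1), (0, 2), (0, 3), (1, 3), (1, 4), (1, 5), (0, 5), (0, 6), (1, 6)]
H-H contact: residue 6 @(1,5) - residue 9 @(1, 6)

Answer: 1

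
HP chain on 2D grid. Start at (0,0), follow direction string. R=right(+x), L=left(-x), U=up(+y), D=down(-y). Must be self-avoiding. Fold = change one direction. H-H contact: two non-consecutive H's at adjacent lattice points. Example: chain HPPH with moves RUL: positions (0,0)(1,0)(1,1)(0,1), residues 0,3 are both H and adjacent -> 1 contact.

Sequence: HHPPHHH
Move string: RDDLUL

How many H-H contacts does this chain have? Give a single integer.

Answer: 1

Derivation:
Positions: [(0, 0), (1, 0), (1, -1), (1, -2), (0, -2), (0, -1), (-1, -1)]
H-H contact: residue 0 @(0,0) - residue 5 @(0, -1)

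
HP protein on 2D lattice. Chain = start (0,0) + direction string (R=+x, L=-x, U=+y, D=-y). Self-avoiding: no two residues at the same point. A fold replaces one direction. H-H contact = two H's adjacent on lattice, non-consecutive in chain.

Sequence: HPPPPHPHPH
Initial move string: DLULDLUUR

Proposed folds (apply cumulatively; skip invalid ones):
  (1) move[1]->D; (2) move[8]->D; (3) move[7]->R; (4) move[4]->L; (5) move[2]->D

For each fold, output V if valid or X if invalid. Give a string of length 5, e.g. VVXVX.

Answer: XXXVV

Derivation:
Initial: DLULDLUUR -> [(0, 0), (0, -1), (-1, -1), (-1, 0), (-2, 0), (-2, -1), (-3, -1), (-3, 0), (-3, 1), (-2, 1)]
Fold 1: move[1]->D => DDULDLUUR INVALID (collision), skipped
Fold 2: move[8]->D => DLULDLUUD INVALID (collision), skipped
Fold 3: move[7]->R => DLULDLURR INVALID (collision), skipped
Fold 4: move[4]->L => DLULLLUUR VALID
Fold 5: move[2]->D => DLDLLLUUR VALID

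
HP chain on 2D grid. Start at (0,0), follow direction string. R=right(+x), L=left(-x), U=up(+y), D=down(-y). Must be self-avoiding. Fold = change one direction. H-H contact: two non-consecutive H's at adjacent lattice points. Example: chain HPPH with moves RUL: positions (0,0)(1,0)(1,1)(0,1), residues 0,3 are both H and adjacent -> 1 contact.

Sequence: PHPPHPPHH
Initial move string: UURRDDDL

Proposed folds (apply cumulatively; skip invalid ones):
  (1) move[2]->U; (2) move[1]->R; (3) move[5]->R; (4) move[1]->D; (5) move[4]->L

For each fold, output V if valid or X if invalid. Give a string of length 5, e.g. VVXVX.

Answer: XVVXX

Derivation:
Initial: UURRDDDL -> [(0, 0), (0, 1), (0, 2), (1, 2), (2, 2), (2, 1), (2, 0), (2, -1), (1, -1)]
Fold 1: move[2]->U => UUURDDDL INVALID (collision), skipped
Fold 2: move[1]->R => URRRDDDL VALID
Fold 3: move[5]->R => URRRDRDL VALID
Fold 4: move[1]->D => UDRRDRDL INVALID (collision), skipped
Fold 5: move[4]->L => URRRLRDL INVALID (collision), skipped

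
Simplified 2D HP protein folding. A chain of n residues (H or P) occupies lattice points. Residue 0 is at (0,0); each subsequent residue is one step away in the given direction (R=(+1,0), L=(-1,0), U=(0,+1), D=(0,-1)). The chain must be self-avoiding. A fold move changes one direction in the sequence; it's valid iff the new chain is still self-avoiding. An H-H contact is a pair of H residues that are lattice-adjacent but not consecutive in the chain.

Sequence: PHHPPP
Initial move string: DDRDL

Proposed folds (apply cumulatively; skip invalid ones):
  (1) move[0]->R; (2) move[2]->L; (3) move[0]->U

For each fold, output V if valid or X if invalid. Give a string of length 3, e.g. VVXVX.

Answer: VVX

Derivation:
Initial: DDRDL -> [(0, 0), (0, -1), (0, -2), (1, -2), (1, -3), (0, -3)]
Fold 1: move[0]->R => RDRDL VALID
Fold 2: move[2]->L => RDLDL VALID
Fold 3: move[0]->U => UDLDL INVALID (collision), skipped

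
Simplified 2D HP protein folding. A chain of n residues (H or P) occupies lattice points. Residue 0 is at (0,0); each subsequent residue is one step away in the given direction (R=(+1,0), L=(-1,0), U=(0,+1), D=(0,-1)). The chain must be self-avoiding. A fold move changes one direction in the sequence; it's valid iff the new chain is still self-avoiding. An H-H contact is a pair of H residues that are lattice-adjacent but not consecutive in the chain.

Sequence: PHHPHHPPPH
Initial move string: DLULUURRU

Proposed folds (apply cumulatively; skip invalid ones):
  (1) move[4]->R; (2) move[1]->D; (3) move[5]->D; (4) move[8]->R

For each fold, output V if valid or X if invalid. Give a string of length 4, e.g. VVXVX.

Initial: DLULUURRU -> [(0, 0), (0, -1), (-1, -1), (-1, 0), (-2, 0), (-2, 1), (-2, 2), (-1, 2), (0, 2), (0, 3)]
Fold 1: move[4]->R => DLULRURRU INVALID (collision), skipped
Fold 2: move[1]->D => DDULUURRU INVALID (collision), skipped
Fold 3: move[5]->D => DLULUDRRU INVALID (collision), skipped
Fold 4: move[8]->R => DLULUURRR VALID

Answer: XXXV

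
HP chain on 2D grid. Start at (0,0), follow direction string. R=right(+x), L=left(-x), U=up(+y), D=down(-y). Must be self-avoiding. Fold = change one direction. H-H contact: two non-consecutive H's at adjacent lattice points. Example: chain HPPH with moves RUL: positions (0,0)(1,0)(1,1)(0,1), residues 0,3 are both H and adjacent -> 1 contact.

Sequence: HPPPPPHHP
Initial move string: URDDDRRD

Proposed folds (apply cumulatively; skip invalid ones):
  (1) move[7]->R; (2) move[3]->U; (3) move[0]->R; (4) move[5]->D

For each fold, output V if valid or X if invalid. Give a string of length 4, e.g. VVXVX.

Initial: URDDDRRD -> [(0, 0), (0, 1), (1, 1), (1, 0), (1, -1), (1, -2), (2, -2), (3, -2), (3, -3)]
Fold 1: move[7]->R => URDDDRRR VALID
Fold 2: move[3]->U => URDUDRRR INVALID (collision), skipped
Fold 3: move[0]->R => RRDDDRRR VALID
Fold 4: move[5]->D => RRDDDDRR VALID

Answer: VXVV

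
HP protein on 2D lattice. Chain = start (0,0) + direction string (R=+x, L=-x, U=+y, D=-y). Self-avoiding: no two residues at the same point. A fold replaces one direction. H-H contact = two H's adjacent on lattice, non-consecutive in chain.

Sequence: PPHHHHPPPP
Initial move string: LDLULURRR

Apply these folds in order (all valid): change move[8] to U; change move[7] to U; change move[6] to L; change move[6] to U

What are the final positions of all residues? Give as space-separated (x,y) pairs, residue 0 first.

Answer: (0,0) (-1,0) (-1,-1) (-2,-1) (-2,0) (-3,0) (-3,1) (-3,2) (-3,3) (-3,4)

Derivation:
Initial moves: LDLULURRR
Fold: move[8]->U => LDLULURRU (positions: [(0, 0), (-1, 0), (-1, -1), (-2, -1), (-2, 0), (-3, 0), (-3, 1), (-2, 1), (-1, 1), (-1, 2)])
Fold: move[7]->U => LDLULURUU (positions: [(0, 0), (-1, 0), (-1, -1), (-2, -1), (-2, 0), (-3, 0), (-3, 1), (-2, 1), (-2, 2), (-2, 3)])
Fold: move[6]->L => LDLULULUU (positions: [(0, 0), (-1, 0), (-1, -1), (-2, -1), (-2, 0), (-3, 0), (-3, 1), (-4, 1), (-4, 2), (-4, 3)])
Fold: move[6]->U => LDLULUUUU (positions: [(0, 0), (-1, 0), (-1, -1), (-2, -1), (-2, 0), (-3, 0), (-3, 1), (-3, 2), (-3, 3), (-3, 4)])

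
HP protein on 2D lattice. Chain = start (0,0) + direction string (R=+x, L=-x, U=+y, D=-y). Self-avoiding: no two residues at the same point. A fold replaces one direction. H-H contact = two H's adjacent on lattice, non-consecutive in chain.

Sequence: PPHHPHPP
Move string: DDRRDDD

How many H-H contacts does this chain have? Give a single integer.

Answer: 0

Derivation:
Positions: [(0, 0), (0, -1), (0, -2), (1, -2), (2, -2), (2, -3), (2, -4), (2, -5)]
No H-H contacts found.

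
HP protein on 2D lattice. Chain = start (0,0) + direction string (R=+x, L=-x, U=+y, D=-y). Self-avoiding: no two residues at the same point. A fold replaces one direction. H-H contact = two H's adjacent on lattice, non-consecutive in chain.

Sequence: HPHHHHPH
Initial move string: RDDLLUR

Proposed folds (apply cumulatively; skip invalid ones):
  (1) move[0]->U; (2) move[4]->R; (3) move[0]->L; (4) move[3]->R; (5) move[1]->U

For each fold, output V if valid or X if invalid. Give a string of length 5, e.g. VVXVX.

Answer: XXVXX

Derivation:
Initial: RDDLLUR -> [(0, 0), (1, 0), (1, -1), (1, -2), (0, -2), (-1, -2), (-1, -1), (0, -1)]
Fold 1: move[0]->U => UDDLLUR INVALID (collision), skipped
Fold 2: move[4]->R => RDDLRUR INVALID (collision), skipped
Fold 3: move[0]->L => LDDLLUR VALID
Fold 4: move[3]->R => LDDRLUR INVALID (collision), skipped
Fold 5: move[1]->U => LUDLLUR INVALID (collision), skipped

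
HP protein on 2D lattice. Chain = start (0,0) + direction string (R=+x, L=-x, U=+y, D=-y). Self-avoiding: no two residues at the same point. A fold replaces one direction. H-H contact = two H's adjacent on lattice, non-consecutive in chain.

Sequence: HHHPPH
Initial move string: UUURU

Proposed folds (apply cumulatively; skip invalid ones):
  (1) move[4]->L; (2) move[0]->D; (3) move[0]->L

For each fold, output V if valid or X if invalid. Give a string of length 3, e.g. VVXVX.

Initial: UUURU -> [(0, 0), (0, 1), (0, 2), (0, 3), (1, 3), (1, 4)]
Fold 1: move[4]->L => UUURL INVALID (collision), skipped
Fold 2: move[0]->D => DUURU INVALID (collision), skipped
Fold 3: move[0]->L => LUURU VALID

Answer: XXV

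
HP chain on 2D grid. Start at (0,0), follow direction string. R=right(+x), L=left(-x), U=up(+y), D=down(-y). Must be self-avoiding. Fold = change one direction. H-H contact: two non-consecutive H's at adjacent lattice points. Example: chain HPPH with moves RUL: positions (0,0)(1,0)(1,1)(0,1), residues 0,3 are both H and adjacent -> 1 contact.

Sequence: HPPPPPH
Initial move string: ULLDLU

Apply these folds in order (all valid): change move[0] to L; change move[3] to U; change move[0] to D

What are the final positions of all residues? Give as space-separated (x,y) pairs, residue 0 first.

Answer: (0,0) (0,-1) (-1,-1) (-2,-1) (-2,0) (-3,0) (-3,1)

Derivation:
Initial moves: ULLDLU
Fold: move[0]->L => LLLDLU (positions: [(0, 0), (-1, 0), (-2, 0), (-3, 0), (-3, -1), (-4, -1), (-4, 0)])
Fold: move[3]->U => LLLULU (positions: [(0, 0), (-1, 0), (-2, 0), (-3, 0), (-3, 1), (-4, 1), (-4, 2)])
Fold: move[0]->D => DLLULU (positions: [(0, 0), (0, -1), (-1, -1), (-2, -1), (-2, 0), (-3, 0), (-3, 1)])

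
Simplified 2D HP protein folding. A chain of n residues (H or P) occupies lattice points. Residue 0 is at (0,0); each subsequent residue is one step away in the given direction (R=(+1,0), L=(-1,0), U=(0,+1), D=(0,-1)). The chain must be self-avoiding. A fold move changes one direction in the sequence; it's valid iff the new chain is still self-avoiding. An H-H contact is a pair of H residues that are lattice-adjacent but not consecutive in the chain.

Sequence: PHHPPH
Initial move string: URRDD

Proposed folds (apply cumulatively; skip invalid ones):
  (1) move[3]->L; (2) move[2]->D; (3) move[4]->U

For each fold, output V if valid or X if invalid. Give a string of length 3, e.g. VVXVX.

Answer: XVX

Derivation:
Initial: URRDD -> [(0, 0), (0, 1), (1, 1), (2, 1), (2, 0), (2, -1)]
Fold 1: move[3]->L => URRLD INVALID (collision), skipped
Fold 2: move[2]->D => URDDD VALID
Fold 3: move[4]->U => URDDU INVALID (collision), skipped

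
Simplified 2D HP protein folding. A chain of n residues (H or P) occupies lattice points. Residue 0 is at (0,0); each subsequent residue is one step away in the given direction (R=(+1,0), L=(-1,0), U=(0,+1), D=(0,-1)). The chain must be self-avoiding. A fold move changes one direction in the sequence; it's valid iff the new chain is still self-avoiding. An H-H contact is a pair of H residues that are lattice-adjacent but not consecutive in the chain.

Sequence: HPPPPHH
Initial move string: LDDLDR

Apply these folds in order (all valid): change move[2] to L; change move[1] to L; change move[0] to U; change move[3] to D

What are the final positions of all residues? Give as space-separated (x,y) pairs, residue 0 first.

Initial moves: LDDLDR
Fold: move[2]->L => LDLLDR (positions: [(0, 0), (-1, 0), (-1, -1), (-2, -1), (-3, -1), (-3, -2), (-2, -2)])
Fold: move[1]->L => LLLLDR (positions: [(0, 0), (-1, 0), (-2, 0), (-3, 0), (-4, 0), (-4, -1), (-3, -1)])
Fold: move[0]->U => ULLLDR (positions: [(0, 0), (0, 1), (-1, 1), (-2, 1), (-3, 1), (-3, 0), (-2, 0)])
Fold: move[3]->D => ULLDDR (positions: [(0, 0), (0, 1), (-1, 1), (-2, 1), (-2, 0), (-2, -1), (-1, -1)])

Answer: (0,0) (0,1) (-1,1) (-2,1) (-2,0) (-2,-1) (-1,-1)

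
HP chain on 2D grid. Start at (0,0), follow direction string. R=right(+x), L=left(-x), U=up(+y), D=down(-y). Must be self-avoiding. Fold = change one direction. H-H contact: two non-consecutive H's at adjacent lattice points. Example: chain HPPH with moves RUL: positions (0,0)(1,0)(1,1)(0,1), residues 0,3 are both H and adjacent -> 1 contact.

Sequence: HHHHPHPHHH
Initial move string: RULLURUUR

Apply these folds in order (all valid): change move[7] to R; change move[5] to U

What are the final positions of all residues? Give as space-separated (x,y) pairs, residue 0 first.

Initial moves: RULLURUUR
Fold: move[7]->R => RULLURURR (positions: [(0, 0), (1, 0), (1, 1), (0, 1), (-1, 1), (-1, 2), (0, 2), (0, 3), (1, 3), (2, 3)])
Fold: move[5]->U => RULLUUURR (positions: [(0, 0), (1, 0), (1, 1), (0, 1), (-1, 1), (-1, 2), (-1, 3), (-1, 4), (0, 4), (1, 4)])

Answer: (0,0) (1,0) (1,1) (0,1) (-1,1) (-1,2) (-1,3) (-1,4) (0,4) (1,4)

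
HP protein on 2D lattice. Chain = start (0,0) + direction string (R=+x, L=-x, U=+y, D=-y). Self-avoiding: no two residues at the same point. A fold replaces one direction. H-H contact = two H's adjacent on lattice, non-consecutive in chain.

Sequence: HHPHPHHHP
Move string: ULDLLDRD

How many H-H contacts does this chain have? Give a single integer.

Positions: [(0, 0), (0, 1), (-1, 1), (-1, 0), (-2, 0), (-3, 0), (-3, -1), (-2, -1), (-2, -2)]
H-H contact: residue 0 @(0,0) - residue 3 @(-1, 0)

Answer: 1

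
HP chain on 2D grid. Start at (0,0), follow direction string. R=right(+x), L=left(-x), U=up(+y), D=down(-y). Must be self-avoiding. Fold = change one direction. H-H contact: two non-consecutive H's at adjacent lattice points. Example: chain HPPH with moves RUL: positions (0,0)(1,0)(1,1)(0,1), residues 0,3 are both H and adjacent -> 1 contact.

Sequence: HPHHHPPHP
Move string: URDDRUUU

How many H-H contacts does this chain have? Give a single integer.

Answer: 2

Derivation:
Positions: [(0, 0), (0, 1), (1, 1), (1, 0), (1, -1), (2, -1), (2, 0), (2, 1), (2, 2)]
H-H contact: residue 0 @(0,0) - residue 3 @(1, 0)
H-H contact: residue 2 @(1,1) - residue 7 @(2, 1)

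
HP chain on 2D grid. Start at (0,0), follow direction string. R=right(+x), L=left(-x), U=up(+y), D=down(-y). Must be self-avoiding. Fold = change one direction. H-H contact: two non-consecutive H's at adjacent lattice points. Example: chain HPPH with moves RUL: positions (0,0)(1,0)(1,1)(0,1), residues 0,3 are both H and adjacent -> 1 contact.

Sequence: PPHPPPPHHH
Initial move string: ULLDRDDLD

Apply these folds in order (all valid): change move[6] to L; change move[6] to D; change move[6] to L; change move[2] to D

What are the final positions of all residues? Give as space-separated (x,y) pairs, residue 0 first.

Initial moves: ULLDRDDLD
Fold: move[6]->L => ULLDRDLLD (positions: [(0, 0), (0, 1), (-1, 1), (-2, 1), (-2, 0), (-1, 0), (-1, -1), (-2, -1), (-3, -1), (-3, -2)])
Fold: move[6]->D => ULLDRDDLD (positions: [(0, 0), (0, 1), (-1, 1), (-2, 1), (-2, 0), (-1, 0), (-1, -1), (-1, -2), (-2, -2), (-2, -3)])
Fold: move[6]->L => ULLDRDLLD (positions: [(0, 0), (0, 1), (-1, 1), (-2, 1), (-2, 0), (-1, 0), (-1, -1), (-2, -1), (-3, -1), (-3, -2)])
Fold: move[2]->D => ULDDRDLLD (positions: [(0, 0), (0, 1), (-1, 1), (-1, 0), (-1, -1), (0, -1), (0, -2), (-1, -2), (-2, -2), (-2, -3)])

Answer: (0,0) (0,1) (-1,1) (-1,0) (-1,-1) (0,-1) (0,-2) (-1,-2) (-2,-2) (-2,-3)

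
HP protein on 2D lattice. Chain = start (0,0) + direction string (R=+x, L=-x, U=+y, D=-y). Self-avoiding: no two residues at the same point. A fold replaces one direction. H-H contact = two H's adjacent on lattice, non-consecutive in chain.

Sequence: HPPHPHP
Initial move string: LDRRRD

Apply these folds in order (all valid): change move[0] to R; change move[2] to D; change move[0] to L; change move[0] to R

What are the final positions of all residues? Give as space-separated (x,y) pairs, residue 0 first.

Initial moves: LDRRRD
Fold: move[0]->R => RDRRRD (positions: [(0, 0), (1, 0), (1, -1), (2, -1), (3, -1), (4, -1), (4, -2)])
Fold: move[2]->D => RDDRRD (positions: [(0, 0), (1, 0), (1, -1), (1, -2), (2, -2), (3, -2), (3, -3)])
Fold: move[0]->L => LDDRRD (positions: [(0, 0), (-1, 0), (-1, -1), (-1, -2), (0, -2), (1, -2), (1, -3)])
Fold: move[0]->R => RDDRRD (positions: [(0, 0), (1, 0), (1, -1), (1, -2), (2, -2), (3, -2), (3, -3)])

Answer: (0,0) (1,0) (1,-1) (1,-2) (2,-2) (3,-2) (3,-3)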